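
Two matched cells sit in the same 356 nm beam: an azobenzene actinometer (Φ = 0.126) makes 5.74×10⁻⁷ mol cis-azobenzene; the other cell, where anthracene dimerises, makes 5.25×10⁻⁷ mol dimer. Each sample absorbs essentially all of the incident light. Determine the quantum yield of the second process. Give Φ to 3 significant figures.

Photons absorbed by the actinometer: 5.74×10⁻⁷ / 0.126 = 4.556×10⁻⁶ mol.
Φ(unknown) = 5.25×10⁻⁷ / 4.556×10⁻⁶ = 0.115.

Φ = 0.115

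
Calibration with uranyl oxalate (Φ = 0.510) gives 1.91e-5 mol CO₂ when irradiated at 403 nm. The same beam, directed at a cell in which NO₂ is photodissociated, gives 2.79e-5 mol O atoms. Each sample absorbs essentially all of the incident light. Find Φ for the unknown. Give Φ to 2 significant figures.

Photons absorbed by the actinometer: 1.91e-5 / 0.510 = 3.745e-5 mol.
Φ(unknown) = 2.79e-5 / 3.745e-5 = 0.74.

Φ = 0.74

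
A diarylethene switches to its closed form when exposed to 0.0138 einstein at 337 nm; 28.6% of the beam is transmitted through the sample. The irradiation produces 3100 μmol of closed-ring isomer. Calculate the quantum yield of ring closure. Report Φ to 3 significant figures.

Φ = 0.315

Product: 3100 μmol = 0.00310 mol.
Fraction absorbed: 1 − 28.6/100 = 0.7140.
Photons absorbed: 0.7140 × 0.0138 = 0.009853 mol.
Φ = 0.00310 mol / 0.009853 mol photons = 0.315.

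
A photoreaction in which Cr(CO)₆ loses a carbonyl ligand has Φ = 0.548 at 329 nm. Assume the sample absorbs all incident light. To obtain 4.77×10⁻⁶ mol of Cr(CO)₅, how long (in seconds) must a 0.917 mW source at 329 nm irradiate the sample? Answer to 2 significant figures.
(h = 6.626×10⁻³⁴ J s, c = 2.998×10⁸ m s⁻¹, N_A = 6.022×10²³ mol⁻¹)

Photons that must be absorbed: 4.77×10⁻⁶ / 0.548 = 8.704×10⁻⁶ mol.
Photon energy: hc/λ = 6.038×10⁻¹⁹ J; per mole, 3.636×10⁵ J mol⁻¹.
Energy required: 8.704×10⁻⁶ × 3.636×10⁵ = 3.165 J.
Time: 3.165 J / 0.000917 W = 3500 s.

t ≈ 3500 s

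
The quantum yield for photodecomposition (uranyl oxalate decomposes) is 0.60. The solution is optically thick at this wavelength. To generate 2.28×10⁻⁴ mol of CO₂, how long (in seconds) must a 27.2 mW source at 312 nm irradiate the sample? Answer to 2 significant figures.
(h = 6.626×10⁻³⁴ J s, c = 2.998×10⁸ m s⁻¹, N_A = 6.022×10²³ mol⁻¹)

Photons that must be absorbed: 2.28×10⁻⁴ / 0.60 = 3.800×10⁻⁴ mol.
Photon energy: hc/λ = 6.367×10⁻¹⁹ J; per mole, 3.834×10⁵ J mol⁻¹.
Energy required: 3.800×10⁻⁴ × 3.834×10⁵ = 145.7 J.
Time: 145.7 J / 0.0272 W = 5400 s.

t ≈ 5400 s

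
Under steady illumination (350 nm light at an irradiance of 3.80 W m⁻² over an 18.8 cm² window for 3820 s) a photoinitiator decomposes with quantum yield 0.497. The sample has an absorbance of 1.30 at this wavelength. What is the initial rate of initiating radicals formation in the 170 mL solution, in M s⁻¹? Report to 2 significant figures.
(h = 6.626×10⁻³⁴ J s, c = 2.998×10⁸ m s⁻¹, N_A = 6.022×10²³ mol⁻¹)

5.8×10⁻⁸ M s⁻¹

Photon energy at 350 nm: hc/λ = (6.626×10⁻³⁴)(2.998×10⁸)/(350×10⁻⁹) = 5.676×10⁻¹⁹ J.
Energy delivered: (3.80 W m⁻²)(18.8×10⁻⁴ m²)(3820 s) = 27.29 J.
Photons incident: 27.29 / 5.676×10⁻¹⁹ = 4.808×10¹⁹, i.e. 4.808×10¹⁹/6.022×10²³ = 7.984×10⁻⁵ mol.
Fraction absorbed: 1 − 10^(−1.30) = 0.9499.
Photons absorbed: 0.9499 × 7.984×10⁻⁵ = 7.584×10⁻⁵ mol.
Product formed: 0.497 × 7.584×10⁻⁵ = 3.769×10⁻⁵ mol.
Rate: 3.769×10⁻⁵ mol / (3820 s × 0.17 L) = 5.8×10⁻⁸ M s⁻¹.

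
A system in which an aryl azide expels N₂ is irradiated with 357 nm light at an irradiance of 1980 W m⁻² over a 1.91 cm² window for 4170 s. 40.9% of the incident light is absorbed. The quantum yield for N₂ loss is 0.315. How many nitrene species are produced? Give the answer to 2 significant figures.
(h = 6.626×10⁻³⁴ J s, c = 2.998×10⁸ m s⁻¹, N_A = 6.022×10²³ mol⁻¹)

3.7×10²⁰ species

Photon energy at 357 nm: hc/λ = (6.626×10⁻³⁴)(2.998×10⁸)/(357×10⁻⁹) = 5.564×10⁻¹⁹ J.
Energy delivered: (1980 W m⁻²)(1.91×10⁻⁴ m²)(4170 s) = 1577 J.
Photons incident: 1577 / 5.564×10⁻¹⁹ = 2.834×10²¹, i.e. 2.834×10²¹/6.022×10²³ = 0.004706 mol.
Photons absorbed: 0.409 × 0.004706 = 0.001925 mol.
Product: Φ × n_abs = 0.315 × 0.001925 = 6.064×10⁻⁴ mol.
As a count: 6.064×10⁻⁴ × 6.022×10²³ = 3.7×10²⁰.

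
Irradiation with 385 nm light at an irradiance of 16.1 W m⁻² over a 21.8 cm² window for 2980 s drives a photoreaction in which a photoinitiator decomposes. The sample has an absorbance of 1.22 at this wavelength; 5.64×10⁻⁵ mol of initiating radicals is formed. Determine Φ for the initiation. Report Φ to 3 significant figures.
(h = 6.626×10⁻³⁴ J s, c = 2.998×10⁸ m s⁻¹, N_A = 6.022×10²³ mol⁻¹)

Φ = 0.178

Photon energy at 385 nm: hc/λ = (6.626×10⁻³⁴)(2.998×10⁸)/(385×10⁻⁹) = 5.160×10⁻¹⁹ J.
Energy delivered: (16.1 W m⁻²)(21.8×10⁻⁴ m²)(2980 s) = 104.6 J.
Photons incident: 104.6 / 5.160×10⁻¹⁹ = 2.027×10²⁰, i.e. 2.027×10²⁰/6.022×10²³ = 3.366×10⁻⁴ mol.
Fraction absorbed: 1 − 10^(−1.22) = 0.9397.
Photons absorbed: 0.9397 × 3.366×10⁻⁴ = 3.163×10⁻⁴ mol.
Φ = 5.64×10⁻⁵ mol / 3.163×10⁻⁴ mol photons = 0.178.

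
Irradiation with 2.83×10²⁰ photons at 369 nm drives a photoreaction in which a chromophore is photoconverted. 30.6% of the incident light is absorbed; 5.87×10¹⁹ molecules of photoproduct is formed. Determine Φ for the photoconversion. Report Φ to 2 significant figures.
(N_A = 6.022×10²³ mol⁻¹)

Product: 5.87×10¹⁹ / 6.022×10²³ = 9.748×10⁻⁵ mol.
Moles of photons: 2.83×10²⁰ / 6.022×10²³ = 4.699×10⁻⁴ mol.
Photons absorbed: 0.306 × 4.699×10⁻⁴ = 1.438×10⁻⁴ mol.
Φ = 9.748×10⁻⁵ mol / 1.438×10⁻⁴ mol photons = 0.68.

Φ = 0.68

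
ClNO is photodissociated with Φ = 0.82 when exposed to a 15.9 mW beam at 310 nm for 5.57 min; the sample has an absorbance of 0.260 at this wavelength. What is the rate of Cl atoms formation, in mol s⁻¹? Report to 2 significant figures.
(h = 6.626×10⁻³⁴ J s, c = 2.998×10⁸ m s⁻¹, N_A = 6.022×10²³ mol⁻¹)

1.5×10⁻⁸ mol s⁻¹

Photon energy at 310 nm: hc/λ = (6.626×10⁻³⁴)(2.998×10⁸)/(310×10⁻⁹) = 6.408×10⁻¹⁹ J.
Energy delivered: (15.9 mW)(334.2 s) = 5.314 J.
Photons incident: 5.314 / 6.408×10⁻¹⁹ = 8.293×10¹⁸, i.e. 8.293×10¹⁸/6.022×10²³ = 1.377×10⁻⁵ mol.
Fraction absorbed: 1 − 10^(−0.260) = 0.4505.
Photons absorbed: 0.4505 × 1.377×10⁻⁵ = 6.203×10⁻⁶ mol.
Product formed: 0.82 × 6.203×10⁻⁶ = 5.086×10⁻⁶ mol.
Rate: 5.086×10⁻⁶ / 334.2 s = 1.5×10⁻⁸ mol s⁻¹.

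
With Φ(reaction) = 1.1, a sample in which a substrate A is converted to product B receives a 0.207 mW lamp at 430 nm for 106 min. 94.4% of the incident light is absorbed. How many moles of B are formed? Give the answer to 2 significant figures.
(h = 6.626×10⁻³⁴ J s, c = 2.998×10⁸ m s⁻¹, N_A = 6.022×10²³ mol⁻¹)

4.9×10⁻⁶ mol

Photon energy at 430 nm: hc/λ = (6.626×10⁻³⁴)(2.998×10⁸)/(430×10⁻⁹) = 4.620×10⁻¹⁹ J.
Energy delivered: (0.207 mW)(6360 s) = 1.317 J.
Photons incident: 1.317 / 4.620×10⁻¹⁹ = 2.851×10¹⁸, i.e. 2.851×10¹⁸/6.022×10²³ = 4.734×10⁻⁶ mol.
Photons absorbed: 0.944 × 4.734×10⁻⁶ = 4.469×10⁻⁶ mol.
Product: Φ × n_abs = 1.1 × 4.469×10⁻⁶ = 4.916×10⁻⁶ mol.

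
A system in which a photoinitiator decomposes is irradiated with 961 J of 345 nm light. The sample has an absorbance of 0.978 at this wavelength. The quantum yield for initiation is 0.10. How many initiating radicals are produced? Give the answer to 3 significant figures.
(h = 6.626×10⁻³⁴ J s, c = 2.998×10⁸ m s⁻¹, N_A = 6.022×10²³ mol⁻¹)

1.49×10²⁰ initiating radicals

Photon energy at 345 nm: hc/λ = (6.626×10⁻³⁴)(2.998×10⁸)/(345×10⁻⁹) = 5.758×10⁻¹⁹ J.
Photons incident: 961 / 5.758×10⁻¹⁹ = 1.669×10²¹, i.e. 1.669×10²¹/6.022×10²³ = 0.002772 mol.
Fraction absorbed: 1 − 10^(−0.978) = 0.8948.
Photons absorbed: 0.8948 × 0.002772 = 0.002480 mol.
Product: Φ × n_abs = 0.10 × 0.002480 = 2.480×10⁻⁴ mol.
As a count: 2.480×10⁻⁴ × 6.022×10²³ = 1.49×10²⁰.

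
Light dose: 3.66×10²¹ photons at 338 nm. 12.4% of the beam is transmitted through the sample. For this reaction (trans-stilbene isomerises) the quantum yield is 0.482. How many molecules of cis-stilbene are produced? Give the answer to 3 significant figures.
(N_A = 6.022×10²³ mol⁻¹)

1.55×10²¹ molecules

Moles of photons: 3.66×10²¹ / 6.022×10²³ = 0.006078 mol.
Fraction absorbed: 1 − 12.4/100 = 0.8760.
Photons absorbed: 0.8760 × 0.006078 = 0.005324 mol.
Product: Φ × n_abs = 0.482 × 0.005324 = 0.002566 mol.
As a count: 0.002566 × 6.022×10²³ = 1.55×10²¹.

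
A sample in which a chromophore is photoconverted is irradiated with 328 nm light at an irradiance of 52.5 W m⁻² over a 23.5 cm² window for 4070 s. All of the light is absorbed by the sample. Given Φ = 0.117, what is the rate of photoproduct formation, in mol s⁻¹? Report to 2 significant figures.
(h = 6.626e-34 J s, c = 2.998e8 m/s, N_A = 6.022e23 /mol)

Photon energy at 328 nm: hc/λ = (6.626e-34)(2.998e8)/(328e-9) = 6.056e-19 J.
Energy delivered: (52.5 W m⁻²)(23.5e-4 m²)(4070 s) = 502.1 J.
Photons incident: 502.1 / 6.056e-19 = 8.291e20, i.e. 8.291e20/6.022e23 = 0.001377 mol.
Product formed: 0.117 × 0.001377 = 1.611e-4 mol.
Rate: 1.611e-4 / 4070 s = 4.0e-8 mol s⁻¹.

4.0e-8 mol s⁻¹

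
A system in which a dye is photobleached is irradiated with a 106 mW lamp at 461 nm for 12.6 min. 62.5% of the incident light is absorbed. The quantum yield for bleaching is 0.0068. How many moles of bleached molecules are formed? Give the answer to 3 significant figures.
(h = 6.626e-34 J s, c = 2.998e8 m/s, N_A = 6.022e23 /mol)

1.31e-6 mol

Photon energy at 461 nm: hc/λ = (6.626e-34)(2.998e8)/(461e-9) = 4.309e-19 J.
Energy delivered: (106 mW)(756 s) = 80.14 J.
Photons incident: 80.14 / 4.309e-19 = 1.860e20, i.e. 1.860e20/6.022e23 = 3.089e-4 mol.
Photons absorbed: 0.625 × 3.089e-4 = 1.931e-4 mol.
Product: Φ × n_abs = 0.0068 × 1.931e-4 = 1.313e-6 mol.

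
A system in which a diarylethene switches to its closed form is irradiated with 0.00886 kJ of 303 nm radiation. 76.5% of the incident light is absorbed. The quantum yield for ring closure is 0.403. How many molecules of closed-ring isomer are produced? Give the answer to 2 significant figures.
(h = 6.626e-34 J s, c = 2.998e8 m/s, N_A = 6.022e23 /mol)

4.2e18 molecules

Photon energy at 303 nm: hc/λ = (6.626e-34)(2.998e8)/(303e-9) = 6.556e-19 J.
Incident energy: 0.00886 kJ = 8.86 J.
Photons incident: 8.86 / 6.556e-19 = 1.351e19, i.e. 1.351e19/6.022e23 = 2.243e-5 mol.
Photons absorbed: 0.765 × 2.243e-5 = 1.716e-5 mol.
Product: Φ × n_abs = 0.403 × 1.716e-5 = 6.915e-6 mol.
As a count: 6.915e-6 × 6.022e23 = 4.2e18.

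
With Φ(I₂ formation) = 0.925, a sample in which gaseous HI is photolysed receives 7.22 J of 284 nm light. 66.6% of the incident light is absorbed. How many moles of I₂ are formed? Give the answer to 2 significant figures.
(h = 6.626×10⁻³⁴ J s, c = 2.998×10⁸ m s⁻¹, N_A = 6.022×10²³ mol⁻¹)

1.1×10⁻⁵ mol

Photon energy at 284 nm: hc/λ = (6.626×10⁻³⁴)(2.998×10⁸)/(284×10⁻⁹) = 6.995×10⁻¹⁹ J.
Photons incident: 7.22 / 6.995×10⁻¹⁹ = 1.032×10¹⁹, i.e. 1.032×10¹⁹/6.022×10²³ = 1.714×10⁻⁵ mol.
Photons absorbed: 0.666 × 1.714×10⁻⁵ = 1.142×10⁻⁵ mol.
Product: Φ × n_abs = 0.925 × 1.142×10⁻⁵ = 1.056×10⁻⁵ mol.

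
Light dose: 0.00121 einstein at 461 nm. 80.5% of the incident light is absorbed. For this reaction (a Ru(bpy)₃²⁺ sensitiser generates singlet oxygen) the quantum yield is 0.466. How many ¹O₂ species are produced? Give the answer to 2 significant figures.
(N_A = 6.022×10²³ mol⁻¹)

Photons absorbed: 0.805 × 0.00121 = 9.741×10⁻⁴ mol.
Product: Φ × n_abs = 0.466 × 9.741×10⁻⁴ = 4.539×10⁻⁴ mol.
As a count: 4.539×10⁻⁴ × 6.022×10²³ = 2.7×10²⁰.

2.7×10²⁰ species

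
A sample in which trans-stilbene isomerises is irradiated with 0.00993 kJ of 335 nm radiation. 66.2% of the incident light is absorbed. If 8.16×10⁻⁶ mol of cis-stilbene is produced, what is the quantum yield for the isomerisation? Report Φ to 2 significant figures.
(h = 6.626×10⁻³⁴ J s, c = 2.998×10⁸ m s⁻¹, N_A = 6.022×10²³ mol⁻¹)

Photon energy at 335 nm: hc/λ = (6.626×10⁻³⁴)(2.998×10⁸)/(335×10⁻⁹) = 5.930×10⁻¹⁹ J.
Incident energy: 0.00993 kJ = 9.93 J.
Photons incident: 9.93 / 5.930×10⁻¹⁹ = 1.675×10¹⁹, i.e. 1.675×10¹⁹/6.022×10²³ = 2.781×10⁻⁵ mol.
Photons absorbed: 0.662 × 2.781×10⁻⁵ = 1.841×10⁻⁵ mol.
Φ = 8.16×10⁻⁶ mol / 1.841×10⁻⁵ mol photons = 0.44.

Φ = 0.44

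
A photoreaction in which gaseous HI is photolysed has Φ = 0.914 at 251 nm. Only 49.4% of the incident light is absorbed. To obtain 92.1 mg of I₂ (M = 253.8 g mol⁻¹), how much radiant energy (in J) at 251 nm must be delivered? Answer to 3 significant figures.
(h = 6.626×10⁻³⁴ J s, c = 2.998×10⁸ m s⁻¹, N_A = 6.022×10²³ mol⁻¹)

383 J

Product: 92.1 mg / 253.8 g mol⁻¹ = 3.629×10⁻⁴ mol.
Photons that must be absorbed: 3.629×10⁻⁴ / 0.914 = 3.970×10⁻⁴ mol.
Incident photons needed: 3.970×10⁻⁴ / 0.494 = 8.036×10⁻⁴ mol.
Photon energy: hc/λ = 7.914×10⁻¹⁹ J; per mole, 4.766×10⁵ J mol⁻¹.
Energy required: 8.036×10⁻⁴ × 4.766×10⁵ = 383 J.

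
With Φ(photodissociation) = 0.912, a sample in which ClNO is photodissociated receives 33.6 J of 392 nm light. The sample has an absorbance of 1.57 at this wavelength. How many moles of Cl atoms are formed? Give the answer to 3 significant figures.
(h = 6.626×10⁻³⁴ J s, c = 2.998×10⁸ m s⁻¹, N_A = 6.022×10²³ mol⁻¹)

9.77×10⁻⁵ mol

Photon energy at 392 nm: hc/λ = (6.626×10⁻³⁴)(2.998×10⁸)/(392×10⁻⁹) = 5.068×10⁻¹⁹ J.
Photons incident: 33.6 / 5.068×10⁻¹⁹ = 6.630×10¹⁹, i.e. 6.630×10¹⁹/6.022×10²³ = 1.101×10⁻⁴ mol.
Fraction absorbed: 1 − 10^(−1.57) = 0.9731.
Photons absorbed: 0.9731 × 1.101×10⁻⁴ = 1.071×10⁻⁴ mol.
Product: Φ × n_abs = 0.912 × 1.071×10⁻⁴ = 9.768×10⁻⁵ mol.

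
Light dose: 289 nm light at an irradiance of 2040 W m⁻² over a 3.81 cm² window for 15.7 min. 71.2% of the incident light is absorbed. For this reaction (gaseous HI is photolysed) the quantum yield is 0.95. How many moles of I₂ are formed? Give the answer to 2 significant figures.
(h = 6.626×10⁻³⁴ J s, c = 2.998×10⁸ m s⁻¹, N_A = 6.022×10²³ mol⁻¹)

0.0012 mol

Photon energy at 289 nm: hc/λ = (6.626×10⁻³⁴)(2.998×10⁸)/(289×10⁻⁹) = 6.874×10⁻¹⁹ J.
Energy delivered: (2040 W m⁻²)(3.81×10⁻⁴ m²)(942 s) = 732.2 J.
Photons incident: 732.2 / 6.874×10⁻¹⁹ = 1.065×10²¹, i.e. 1.065×10²¹/6.022×10²³ = 0.001769 mol.
Photons absorbed: 0.712 × 0.001769 = 0.001260 mol.
Product: Φ × n_abs = 0.95 × 0.001260 = 0.001197 mol.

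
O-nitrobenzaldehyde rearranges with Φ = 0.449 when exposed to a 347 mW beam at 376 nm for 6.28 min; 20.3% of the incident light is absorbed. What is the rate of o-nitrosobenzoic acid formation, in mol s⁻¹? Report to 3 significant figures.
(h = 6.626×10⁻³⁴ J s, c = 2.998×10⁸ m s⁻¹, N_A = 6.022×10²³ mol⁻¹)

Photon energy at 376 nm: hc/λ = (6.626×10⁻³⁴)(2.998×10⁸)/(376×10⁻⁹) = 5.283×10⁻¹⁹ J.
Energy delivered: (347 mW)(376.8 s) = 130.7 J.
Photons incident: 130.7 / 5.283×10⁻¹⁹ = 2.474×10²⁰, i.e. 2.474×10²⁰/6.022×10²³ = 4.108×10⁻⁴ mol.
Photons absorbed: 0.203 × 4.108×10⁻⁴ = 8.339×10⁻⁵ mol.
Product formed: 0.449 × 8.339×10⁻⁵ = 3.744×10⁻⁵ mol.
Rate: 3.744×10⁻⁵ / 376.8 s = 9.94×10⁻⁸ mol s⁻¹.

9.94×10⁻⁸ mol s⁻¹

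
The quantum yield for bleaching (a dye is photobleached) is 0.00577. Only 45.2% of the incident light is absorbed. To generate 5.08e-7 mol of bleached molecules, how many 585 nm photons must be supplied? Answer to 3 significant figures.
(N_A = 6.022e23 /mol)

1.17e20 photons

Photons that must be absorbed: 5.08e-7 / 0.00577 = 8.804e-5 mol.
Incident photons needed: 8.804e-5 / 0.452 = 1.948e-4 mol.
Photon count: 1.948e-4 × 6.022e23 = 1.17e20.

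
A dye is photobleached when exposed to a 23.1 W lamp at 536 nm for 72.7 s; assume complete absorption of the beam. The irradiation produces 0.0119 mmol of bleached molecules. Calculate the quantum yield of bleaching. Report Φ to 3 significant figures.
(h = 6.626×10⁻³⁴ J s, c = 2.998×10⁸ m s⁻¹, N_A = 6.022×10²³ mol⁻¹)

Product: 0.0119 mmol = 1.19×10⁻⁵ mol.
Photon energy at 536 nm: hc/λ = (6.626×10⁻³⁴)(2.998×10⁸)/(536×10⁻⁹) = 3.706×10⁻¹⁹ J.
Energy delivered: (23.1 W)(72.7 s) = 1679 J.
Photons incident: 1679 / 3.706×10⁻¹⁹ = 4.530×10²¹, i.e. 4.530×10²¹/6.022×10²³ = 0.007522 mol.
Φ = 1.19×10⁻⁵ mol / 0.007522 mol photons = 0.00158.

Φ = 0.00158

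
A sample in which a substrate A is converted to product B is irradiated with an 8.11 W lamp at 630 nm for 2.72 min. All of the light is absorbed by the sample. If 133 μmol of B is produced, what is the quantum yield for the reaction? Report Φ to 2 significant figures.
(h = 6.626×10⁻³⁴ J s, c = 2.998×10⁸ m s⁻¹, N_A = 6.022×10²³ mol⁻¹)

Φ = 0.019

Product: 133 μmol = 1.33×10⁻⁴ mol.
Photon energy at 630 nm: hc/λ = (6.626×10⁻³⁴)(2.998×10⁸)/(630×10⁻⁹) = 3.153×10⁻¹⁹ J.
Energy delivered: (8.11 W)(163.2 s) = 1324 J.
Photons incident: 1324 / 3.153×10⁻¹⁹ = 4.199×10²¹, i.e. 4.199×10²¹/6.022×10²³ = 0.006973 mol.
Φ = 1.33×10⁻⁴ mol / 0.006973 mol photons = 0.019.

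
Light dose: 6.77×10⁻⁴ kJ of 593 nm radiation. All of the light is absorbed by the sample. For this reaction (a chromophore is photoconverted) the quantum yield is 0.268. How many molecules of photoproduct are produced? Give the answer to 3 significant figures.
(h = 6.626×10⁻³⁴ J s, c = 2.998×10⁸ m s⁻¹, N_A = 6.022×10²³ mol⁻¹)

5.42×10¹⁷ molecules

Photon energy at 593 nm: hc/λ = (6.626×10⁻³⁴)(2.998×10⁸)/(593×10⁻⁹) = 3.350×10⁻¹⁹ J.
Incident energy: 6.77×10⁻⁴ kJ = 0.677 J.
Photons incident: 0.677 / 3.350×10⁻¹⁹ = 2.021×10¹⁸, i.e. 2.021×10¹⁸/6.022×10²³ = 3.356×10⁻⁶ mol.
Product: Φ × n_abs = 0.268 × 3.356×10⁻⁶ = 8.994×10⁻⁷ mol.
As a count: 8.994×10⁻⁷ × 6.022×10²³ = 5.42×10¹⁷.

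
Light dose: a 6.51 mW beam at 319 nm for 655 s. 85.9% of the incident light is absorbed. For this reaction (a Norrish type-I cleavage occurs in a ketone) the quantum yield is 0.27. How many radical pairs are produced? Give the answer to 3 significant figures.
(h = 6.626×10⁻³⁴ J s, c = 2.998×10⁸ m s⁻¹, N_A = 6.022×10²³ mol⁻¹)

1.59×10¹⁸ radical pairs

Photon energy at 319 nm: hc/λ = (6.626×10⁻³⁴)(2.998×10⁸)/(319×10⁻⁹) = 6.227×10⁻¹⁹ J.
Energy delivered: (6.51 mW)(655 s) = 4.264 J.
Photons incident: 4.264 / 6.227×10⁻¹⁹ = 6.848×10¹⁸, i.e. 6.848×10¹⁸/6.022×10²³ = 1.137×10⁻⁵ mol.
Photons absorbed: 0.859 × 1.137×10⁻⁵ = 9.767×10⁻⁶ mol.
Product: Φ × n_abs = 0.27 × 9.767×10⁻⁶ = 2.637×10⁻⁶ mol.
As a count: 2.637×10⁻⁶ × 6.022×10²³ = 1.59×10¹⁸.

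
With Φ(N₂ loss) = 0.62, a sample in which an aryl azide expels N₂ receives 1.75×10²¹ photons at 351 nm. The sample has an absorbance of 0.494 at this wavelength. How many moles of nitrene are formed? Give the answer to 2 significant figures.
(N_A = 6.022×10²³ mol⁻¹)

0.0012 mol

Moles of photons: 1.75×10²¹ / 6.022×10²³ = 0.002906 mol.
Fraction absorbed: 1 − 10^(−0.494) = 0.6794.
Photons absorbed: 0.6794 × 0.002906 = 0.001974 mol.
Product: Φ × n_abs = 0.62 × 0.001974 = 0.001224 mol.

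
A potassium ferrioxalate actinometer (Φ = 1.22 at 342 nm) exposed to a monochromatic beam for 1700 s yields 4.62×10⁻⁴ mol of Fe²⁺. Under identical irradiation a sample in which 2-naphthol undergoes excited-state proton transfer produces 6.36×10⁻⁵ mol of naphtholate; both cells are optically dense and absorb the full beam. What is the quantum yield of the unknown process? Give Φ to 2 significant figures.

Photons absorbed by the actinometer: 4.62×10⁻⁴ / 1.22 = 3.787×10⁻⁴ mol.
Φ(unknown) = 6.36×10⁻⁵ / 3.787×10⁻⁴ = 0.17.

Φ = 0.17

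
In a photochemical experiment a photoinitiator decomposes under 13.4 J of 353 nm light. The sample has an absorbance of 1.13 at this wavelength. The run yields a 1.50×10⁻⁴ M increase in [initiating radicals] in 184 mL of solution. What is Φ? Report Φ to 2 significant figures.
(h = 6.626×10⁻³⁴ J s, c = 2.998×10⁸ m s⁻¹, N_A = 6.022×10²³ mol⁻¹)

Product: (1.50×10⁻⁴ M)(0.184 L) = 2.760×10⁻⁵ mol.
Photon energy at 353 nm: hc/λ = (6.626×10⁻³⁴)(2.998×10⁸)/(353×10⁻⁹) = 5.627×10⁻¹⁹ J.
Photons incident: 13.4 / 5.627×10⁻¹⁹ = 2.381×10¹⁹, i.e. 2.381×10¹⁹/6.022×10²³ = 3.954×10⁻⁵ mol.
Fraction absorbed: 1 − 10^(−1.13) = 0.9259.
Photons absorbed: 0.9259 × 3.954×10⁻⁵ = 3.661×10⁻⁵ mol.
Φ = 2.760×10⁻⁵ mol / 3.661×10⁻⁵ mol photons = 0.75.

Φ = 0.75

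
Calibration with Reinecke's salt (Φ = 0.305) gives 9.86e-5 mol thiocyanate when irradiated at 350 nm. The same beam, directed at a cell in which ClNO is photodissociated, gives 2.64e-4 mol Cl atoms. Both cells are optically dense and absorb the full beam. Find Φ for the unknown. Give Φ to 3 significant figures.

Photons absorbed by the actinometer: 9.86e-5 / 0.305 = 3.233e-4 mol.
Φ(unknown) = 2.64e-4 / 3.233e-4 = 0.817.

Φ = 0.817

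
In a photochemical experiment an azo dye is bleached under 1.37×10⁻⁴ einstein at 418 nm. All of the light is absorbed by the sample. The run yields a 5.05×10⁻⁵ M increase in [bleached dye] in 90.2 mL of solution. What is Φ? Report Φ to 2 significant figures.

Product: (5.05×10⁻⁵ M)(0.0902 L) = 4.555×10⁻⁶ mol.
Φ = 4.555×10⁻⁶ mol / 1.37×10⁻⁴ mol photons = 0.033.

Φ = 0.033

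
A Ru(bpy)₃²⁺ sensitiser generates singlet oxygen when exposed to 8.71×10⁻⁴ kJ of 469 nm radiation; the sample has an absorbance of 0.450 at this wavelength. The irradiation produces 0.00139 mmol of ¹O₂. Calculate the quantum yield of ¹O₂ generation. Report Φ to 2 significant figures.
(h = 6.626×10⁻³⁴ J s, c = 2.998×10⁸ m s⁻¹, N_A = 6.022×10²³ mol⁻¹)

Product: 0.00139 mmol = 1.39×10⁻⁶ mol.
Photon energy at 469 nm: hc/λ = (6.626×10⁻³⁴)(2.998×10⁸)/(469×10⁻⁹) = 4.236×10⁻¹⁹ J.
Incident energy: 8.71×10⁻⁴ kJ = 0.871 J.
Photons incident: 0.871 / 4.236×10⁻¹⁹ = 2.056×10¹⁸, i.e. 2.056×10¹⁸/6.022×10²³ = 3.414×10⁻⁶ mol.
Fraction absorbed: 1 − 10^(−0.450) = 0.6452.
Photons absorbed: 0.6452 × 3.414×10⁻⁶ = 2.203×10⁻⁶ mol.
Φ = 1.39×10⁻⁶ mol / 2.203×10⁻⁶ mol photons = 0.63.

Φ = 0.63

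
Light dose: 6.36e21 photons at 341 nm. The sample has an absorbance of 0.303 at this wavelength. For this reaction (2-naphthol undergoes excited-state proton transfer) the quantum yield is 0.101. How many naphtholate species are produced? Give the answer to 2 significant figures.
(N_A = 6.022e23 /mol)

3.2e20 species

Moles of photons: 6.36e21 / 6.022e23 = 0.01056 mol.
Fraction absorbed: 1 − 10^(−0.303) = 0.5023.
Photons absorbed: 0.5023 × 0.01056 = 0.005304 mol.
Product: Φ × n_abs = 0.101 × 0.005304 = 5.357e-4 mol.
As a count: 5.357e-4 × 6.022e23 = 3.2e20.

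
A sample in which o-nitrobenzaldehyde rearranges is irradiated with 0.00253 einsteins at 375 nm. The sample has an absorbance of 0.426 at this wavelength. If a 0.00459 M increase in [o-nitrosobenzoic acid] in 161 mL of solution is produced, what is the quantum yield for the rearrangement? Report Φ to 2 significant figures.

Product: (0.00459 M)(0.161 L) = 7.390×10⁻⁴ mol.
Fraction absorbed: 1 − 10^(−0.426) = 0.6250.
Photons absorbed: 0.6250 × 0.00253 = 0.001581 mol.
Φ = 7.390×10⁻⁴ mol / 0.001581 mol photons = 0.47.

Φ = 0.47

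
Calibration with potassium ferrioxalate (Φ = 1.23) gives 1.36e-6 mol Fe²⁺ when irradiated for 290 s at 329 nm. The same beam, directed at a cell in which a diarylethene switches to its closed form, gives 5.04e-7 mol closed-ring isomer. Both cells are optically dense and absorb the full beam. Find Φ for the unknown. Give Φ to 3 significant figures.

Photons absorbed by the actinometer: 1.36e-6 / 1.23 = 1.106e-6 mol.
Φ(unknown) = 5.04e-7 / 1.106e-6 = 0.456.

Φ = 0.456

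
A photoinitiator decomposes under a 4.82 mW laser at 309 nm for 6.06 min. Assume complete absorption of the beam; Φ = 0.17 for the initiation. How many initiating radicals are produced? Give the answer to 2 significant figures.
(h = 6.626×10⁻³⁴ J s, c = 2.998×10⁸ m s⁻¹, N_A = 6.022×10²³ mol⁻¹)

4.6×10¹⁷ initiating radicals

Photon energy at 309 nm: hc/λ = (6.626×10⁻³⁴)(2.998×10⁸)/(309×10⁻⁹) = 6.429×10⁻¹⁹ J.
Energy delivered: (4.82 mW)(363.6 s) = 1.753 J.
Photons incident: 1.753 / 6.429×10⁻¹⁹ = 2.727×10¹⁸, i.e. 2.727×10¹⁸/6.022×10²³ = 4.528×10⁻⁶ mol.
Product: Φ × n_abs = 0.17 × 4.528×10⁻⁶ = 7.698×10⁻⁷ mol.
As a count: 7.698×10⁻⁷ × 6.022×10²³ = 4.6×10¹⁷.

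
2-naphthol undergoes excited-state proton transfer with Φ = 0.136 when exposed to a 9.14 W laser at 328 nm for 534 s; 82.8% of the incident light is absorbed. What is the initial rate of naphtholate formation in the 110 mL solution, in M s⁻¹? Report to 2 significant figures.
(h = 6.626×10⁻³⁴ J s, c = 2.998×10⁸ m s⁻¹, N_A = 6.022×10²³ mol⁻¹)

2.6×10⁻⁵ M s⁻¹

Photon energy at 328 nm: hc/λ = (6.626×10⁻³⁴)(2.998×10⁸)/(328×10⁻⁹) = 6.056×10⁻¹⁹ J.
Energy delivered: (9.14 W)(534 s) = 4881 J.
Photons incident: 4881 / 6.056×10⁻¹⁹ = 8.060×10²¹, i.e. 8.060×10²¹/6.022×10²³ = 0.01338 mol.
Photons absorbed: 0.828 × 0.01338 = 0.01108 mol.
Product formed: 0.136 × 0.01108 = 0.001507 mol.
Rate: 0.001507 mol / (534 s × 0.11 L) = 2.6×10⁻⁵ M s⁻¹.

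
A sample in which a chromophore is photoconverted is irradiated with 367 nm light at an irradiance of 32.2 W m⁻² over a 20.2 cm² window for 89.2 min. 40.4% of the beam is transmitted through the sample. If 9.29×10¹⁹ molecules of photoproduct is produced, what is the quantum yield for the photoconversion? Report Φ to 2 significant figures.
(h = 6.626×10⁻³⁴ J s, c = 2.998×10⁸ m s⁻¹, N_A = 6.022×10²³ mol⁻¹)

Product: 9.29×10¹⁹ / 6.022×10²³ = 1.543×10⁻⁴ mol.
Photon energy at 367 nm: hc/λ = (6.626×10⁻³⁴)(2.998×10⁸)/(367×10⁻⁹) = 5.413×10⁻¹⁹ J.
Energy delivered: (32.2 W m⁻²)(20.2×10⁻⁴ m²)(5352 s) = 348.1 J.
Photons incident: 348.1 / 5.413×10⁻¹⁹ = 6.431×10²⁰, i.e. 6.431×10²⁰/6.022×10²³ = 0.001068 mol.
Fraction absorbed: 1 − 40.4/100 = 0.5960.
Photons absorbed: 0.5960 × 0.001068 = 6.365×10⁻⁴ mol.
Φ = 1.543×10⁻⁴ mol / 6.365×10⁻⁴ mol photons = 0.24.

Φ = 0.24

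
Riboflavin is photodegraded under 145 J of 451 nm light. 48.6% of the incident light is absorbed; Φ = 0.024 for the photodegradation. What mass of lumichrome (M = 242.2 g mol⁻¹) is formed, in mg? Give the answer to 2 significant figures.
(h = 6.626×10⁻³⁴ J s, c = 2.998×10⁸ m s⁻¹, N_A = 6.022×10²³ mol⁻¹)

1.5 mg

Photon energy at 451 nm: hc/λ = (6.626×10⁻³⁴)(2.998×10⁸)/(451×10⁻⁹) = 4.405×10⁻¹⁹ J.
Photons incident: 145 / 4.405×10⁻¹⁹ = 3.292×10²⁰, i.e. 3.292×10²⁰/6.022×10²³ = 5.467×10⁻⁴ mol.
Photons absorbed: 0.486 × 5.467×10⁻⁴ = 2.657×10⁻⁴ mol.
Product: Φ × n_abs = 0.024 × 2.657×10⁻⁴ = 6.377×10⁻⁶ mol.
Mass: 6.377×10⁻⁶ × 242.2 = 0.001545 g = 1.5 mg.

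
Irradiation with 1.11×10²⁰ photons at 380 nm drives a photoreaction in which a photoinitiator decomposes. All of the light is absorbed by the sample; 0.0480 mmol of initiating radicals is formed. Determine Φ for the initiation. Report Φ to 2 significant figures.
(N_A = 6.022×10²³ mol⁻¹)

Product: 0.0480 mmol = 4.80×10⁻⁵ mol.
Moles of photons: 1.11×10²⁰ / 6.022×10²³ = 1.843×10⁻⁴ mol.
Φ = 4.80×10⁻⁵ mol / 1.843×10⁻⁴ mol photons = 0.26.

Φ = 0.26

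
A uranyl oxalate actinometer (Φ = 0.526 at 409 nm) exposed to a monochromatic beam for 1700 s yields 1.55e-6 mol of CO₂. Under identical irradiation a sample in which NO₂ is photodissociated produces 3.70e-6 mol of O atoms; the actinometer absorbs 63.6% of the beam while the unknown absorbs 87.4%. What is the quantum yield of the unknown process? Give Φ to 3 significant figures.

Photons absorbed by the actinometer: 1.55e-6 / 0.526 = 2.947e-6 mol.
Incident flux: 2.947e-6 / 0.636 = 4.634e-6 einstein.
Absorbed by unknown: 0.874 × 4.634e-6 = 4.050e-6 mol.
Φ(unknown) = 3.70e-6 / 4.050e-6 = 0.914.

Φ = 0.914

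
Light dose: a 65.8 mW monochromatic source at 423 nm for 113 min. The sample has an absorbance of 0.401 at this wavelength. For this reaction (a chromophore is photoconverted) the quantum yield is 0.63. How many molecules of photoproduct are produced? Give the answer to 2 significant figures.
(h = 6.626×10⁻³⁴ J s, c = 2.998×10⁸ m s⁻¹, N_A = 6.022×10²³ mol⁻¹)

3.6×10²⁰ molecules

Photon energy at 423 nm: hc/λ = (6.626×10⁻³⁴)(2.998×10⁸)/(423×10⁻⁹) = 4.696×10⁻¹⁹ J.
Energy delivered: (65.8 mW)(6780 s) = 446.1 J.
Photons incident: 446.1 / 4.696×10⁻¹⁹ = 9.500×10²⁰, i.e. 9.500×10²⁰/6.022×10²³ = 0.001578 mol.
Fraction absorbed: 1 − 10^(−0.401) = 0.6028.
Photons absorbed: 0.6028 × 0.001578 = 9.512×10⁻⁴ mol.
Product: Φ × n_abs = 0.63 × 9.512×10⁻⁴ = 5.993×10⁻⁴ mol.
As a count: 5.993×10⁻⁴ × 6.022×10²³ = 3.6×10²⁰.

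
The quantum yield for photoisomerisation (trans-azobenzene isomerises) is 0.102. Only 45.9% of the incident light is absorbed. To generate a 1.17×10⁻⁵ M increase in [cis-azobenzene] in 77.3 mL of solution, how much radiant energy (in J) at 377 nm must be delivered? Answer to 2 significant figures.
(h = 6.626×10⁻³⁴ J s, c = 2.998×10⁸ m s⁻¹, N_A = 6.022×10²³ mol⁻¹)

Product: (1.17×10⁻⁵ M)(0.0773 L) = 9.044×10⁻⁷ mol.
Photons that must be absorbed: 9.044×10⁻⁷ / 0.102 = 8.867×10⁻⁶ mol.
Incident photons needed: 8.867×10⁻⁶ / 0.459 = 1.932×10⁻⁵ mol.
Photon energy: hc/λ = 5.269×10⁻¹⁹ J; per mole, 3.173×10⁵ J mol⁻¹.
Energy required: 1.932×10⁻⁵ × 3.173×10⁵ = 6.1 J.

6.1 J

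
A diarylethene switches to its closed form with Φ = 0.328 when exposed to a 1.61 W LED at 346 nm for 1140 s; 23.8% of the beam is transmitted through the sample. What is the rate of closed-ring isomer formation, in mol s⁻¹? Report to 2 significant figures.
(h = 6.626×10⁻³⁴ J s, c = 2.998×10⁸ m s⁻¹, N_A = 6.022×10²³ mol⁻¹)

1.2×10⁻⁶ mol s⁻¹

Photon energy at 346 nm: hc/λ = (6.626×10⁻³⁴)(2.998×10⁸)/(346×10⁻⁹) = 5.741×10⁻¹⁹ J.
Energy delivered: (1.61 W)(1140 s) = 1835 J.
Photons incident: 1835 / 5.741×10⁻¹⁹ = 3.196×10²¹, i.e. 3.196×10²¹/6.022×10²³ = 0.005307 mol.
Fraction absorbed: 1 − 23.8/100 = 0.7620.
Photons absorbed: 0.7620 × 0.005307 = 0.004044 mol.
Product formed: 0.328 × 0.004044 = 0.001326 mol.
Rate: 0.001326 / 1140 s = 1.2×10⁻⁶ mol s⁻¹.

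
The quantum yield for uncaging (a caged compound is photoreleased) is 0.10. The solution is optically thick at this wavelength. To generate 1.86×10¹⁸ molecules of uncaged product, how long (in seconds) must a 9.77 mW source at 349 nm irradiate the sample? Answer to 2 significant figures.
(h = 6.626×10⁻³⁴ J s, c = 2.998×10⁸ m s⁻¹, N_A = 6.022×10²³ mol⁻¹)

t ≈ 1100 s

Product: 1.86×10¹⁸ / 6.022×10²³ = 3.089×10⁻⁶ mol.
Photons that must be absorbed: 3.089×10⁻⁶ / 0.10 = 3.089×10⁻⁵ mol.
Photon energy: hc/λ = 5.692×10⁻¹⁹ J; per mole, 3.428×10⁵ J mol⁻¹.
Energy required: 3.089×10⁻⁵ × 3.428×10⁵ = 10.59 J.
Time: 10.59 J / 0.00977 W = 1100 s.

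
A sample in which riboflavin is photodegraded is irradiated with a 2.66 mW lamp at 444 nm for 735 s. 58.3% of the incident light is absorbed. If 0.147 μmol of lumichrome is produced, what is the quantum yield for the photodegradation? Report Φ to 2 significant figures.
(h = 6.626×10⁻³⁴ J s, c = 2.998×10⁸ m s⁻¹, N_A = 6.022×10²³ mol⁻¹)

Φ = 0.035

Product: 0.147 μmol = 1.47×10⁻⁷ mol.
Photon energy at 444 nm: hc/λ = (6.626×10⁻³⁴)(2.998×10⁸)/(444×10⁻⁹) = 4.474×10⁻¹⁹ J.
Energy delivered: (2.66 mW)(735 s) = 1.955 J.
Photons incident: 1.955 / 4.474×10⁻¹⁹ = 4.370×10¹⁸, i.e. 4.370×10¹⁸/6.022×10²³ = 7.257×10⁻⁶ mol.
Photons absorbed: 0.583 × 7.257×10⁻⁶ = 4.231×10⁻⁶ mol.
Φ = 1.47×10⁻⁷ mol / 4.231×10⁻⁶ mol photons = 0.035.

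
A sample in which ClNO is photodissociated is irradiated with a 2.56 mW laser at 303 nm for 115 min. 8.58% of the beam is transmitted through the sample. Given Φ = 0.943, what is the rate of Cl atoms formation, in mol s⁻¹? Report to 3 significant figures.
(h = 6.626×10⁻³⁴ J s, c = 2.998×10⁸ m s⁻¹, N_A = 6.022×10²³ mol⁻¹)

5.59×10⁻⁹ mol s⁻¹

Photon energy at 303 nm: hc/λ = (6.626×10⁻³⁴)(2.998×10⁸)/(303×10⁻⁹) = 6.556×10⁻¹⁹ J.
Energy delivered: (2.56 mW)(6900 s) = 17.66 J.
Photons incident: 17.66 / 6.556×10⁻¹⁹ = 2.694×10¹⁹, i.e. 2.694×10¹⁹/6.022×10²³ = 4.474×10⁻⁵ mol.
Fraction absorbed: 1 − 8.58/100 = 0.9142.
Photons absorbed: 0.9142 × 4.474×10⁻⁵ = 4.090×10⁻⁵ mol.
Product formed: 0.943 × 4.090×10⁻⁵ = 3.857×10⁻⁵ mol.
Rate: 3.857×10⁻⁵ / 6900 s = 5.59×10⁻⁹ mol s⁻¹.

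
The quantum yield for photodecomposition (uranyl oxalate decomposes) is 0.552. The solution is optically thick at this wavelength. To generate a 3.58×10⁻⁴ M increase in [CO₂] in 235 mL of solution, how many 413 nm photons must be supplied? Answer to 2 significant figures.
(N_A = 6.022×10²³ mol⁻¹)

Product: (3.58×10⁻⁴ M)(0.235 L) = 8.413×10⁻⁵ mol.
Photons that must be absorbed: 8.413×10⁻⁵ / 0.552 = 1.524×10⁻⁴ mol.
Photon count: 1.524×10⁻⁴ × 6.022×10²³ = 9.2×10¹⁹.

9.2×10¹⁹ photons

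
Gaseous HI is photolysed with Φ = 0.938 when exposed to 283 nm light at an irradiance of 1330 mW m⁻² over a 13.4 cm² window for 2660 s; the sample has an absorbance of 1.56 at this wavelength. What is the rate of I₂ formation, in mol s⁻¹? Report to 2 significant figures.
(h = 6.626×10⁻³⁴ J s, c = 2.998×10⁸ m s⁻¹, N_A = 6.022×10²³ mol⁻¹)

3.8×10⁻⁹ mol s⁻¹

Photon energy at 283 nm: hc/λ = (6.626×10⁻³⁴)(2.998×10⁸)/(283×10⁻⁹) = 7.019×10⁻¹⁹ J.
Energy delivered: (1330 mW m⁻²)(13.4×10⁻⁴ m²)(2660 s) = 4.741 J.
Photons incident: 4.741 / 7.019×10⁻¹⁹ = 6.755×10¹⁸, i.e. 6.755×10¹⁸/6.022×10²³ = 1.122×10⁻⁵ mol.
Fraction absorbed: 1 − 10^(−1.56) = 0.9725.
Photons absorbed: 0.9725 × 1.122×10⁻⁵ = 1.091×10⁻⁵ mol.
Product formed: 0.938 × 1.091×10⁻⁵ = 1.023×10⁻⁵ mol.
Rate: 1.023×10⁻⁵ / 2660 s = 3.8×10⁻⁹ mol s⁻¹.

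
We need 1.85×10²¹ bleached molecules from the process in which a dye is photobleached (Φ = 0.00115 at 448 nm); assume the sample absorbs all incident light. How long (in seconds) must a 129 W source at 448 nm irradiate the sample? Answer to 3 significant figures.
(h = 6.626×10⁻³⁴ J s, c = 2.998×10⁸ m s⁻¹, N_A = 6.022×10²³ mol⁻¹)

t ≈ 5530 s

Product: 1.85×10²¹ / 6.022×10²³ = 0.003072 mol.
Photons that must be absorbed: 0.003072 / 0.00115 = 2.671 mol.
Photon energy: hc/λ = 4.434×10⁻¹⁹ J; per mole, 2.670×10⁵ J mol⁻¹.
Energy required: 2.671 × 2.670×10⁵ = 7.132×10⁵ J.
Time: 7.132×10⁵ J / 129 W = 5530 s.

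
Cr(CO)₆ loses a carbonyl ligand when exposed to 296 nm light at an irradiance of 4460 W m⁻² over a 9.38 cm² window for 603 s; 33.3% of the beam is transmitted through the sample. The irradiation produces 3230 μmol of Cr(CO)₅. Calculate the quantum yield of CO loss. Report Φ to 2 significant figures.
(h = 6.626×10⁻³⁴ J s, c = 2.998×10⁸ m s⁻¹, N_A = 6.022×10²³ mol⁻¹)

Φ = 0.78

Product: 3230 μmol = 0.00323 mol.
Photon energy at 296 nm: hc/λ = (6.626×10⁻³⁴)(2.998×10⁸)/(296×10⁻⁹) = 6.711×10⁻¹⁹ J.
Energy delivered: (4460 W m⁻²)(9.38×10⁻⁴ m²)(603 s) = 2523 J.
Photons incident: 2523 / 6.711×10⁻¹⁹ = 3.759×10²¹, i.e. 3.759×10²¹/6.022×10²³ = 0.006242 mol.
Fraction absorbed: 1 − 33.3/100 = 0.6670.
Photons absorbed: 0.6670 × 0.006242 = 0.004163 mol.
Φ = 0.00323 mol / 0.004163 mol photons = 0.78.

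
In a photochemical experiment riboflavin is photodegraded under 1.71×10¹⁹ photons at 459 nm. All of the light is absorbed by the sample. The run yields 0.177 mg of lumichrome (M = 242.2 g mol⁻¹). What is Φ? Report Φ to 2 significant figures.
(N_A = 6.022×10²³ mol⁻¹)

Φ = 0.026

Product: 0.177 mg / 242.2 g mol⁻¹ = 7.308×10⁻⁷ mol.
Moles of photons: 1.71×10¹⁹ / 6.022×10²³ = 2.840×10⁻⁵ mol.
Φ = 7.308×10⁻⁷ mol / 2.840×10⁻⁵ mol photons = 0.026.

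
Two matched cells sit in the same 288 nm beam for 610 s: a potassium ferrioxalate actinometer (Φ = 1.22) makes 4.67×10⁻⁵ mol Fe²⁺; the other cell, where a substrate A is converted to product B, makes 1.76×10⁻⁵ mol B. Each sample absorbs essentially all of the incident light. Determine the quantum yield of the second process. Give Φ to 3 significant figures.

Photons absorbed by the actinometer: 4.67×10⁻⁵ / 1.22 = 3.828×10⁻⁵ mol.
Φ(unknown) = 1.76×10⁻⁵ / 3.828×10⁻⁵ = 0.460.

Φ = 0.460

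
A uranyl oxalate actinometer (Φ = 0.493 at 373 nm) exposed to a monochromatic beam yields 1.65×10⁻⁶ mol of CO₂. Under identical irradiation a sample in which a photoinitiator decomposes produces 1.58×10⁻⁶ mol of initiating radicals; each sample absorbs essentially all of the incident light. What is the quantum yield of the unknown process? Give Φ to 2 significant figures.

Φ = 0.47

Photons absorbed by the actinometer: 1.65×10⁻⁶ / 0.493 = 3.347×10⁻⁶ mol.
Φ(unknown) = 1.58×10⁻⁶ / 3.347×10⁻⁶ = 0.47.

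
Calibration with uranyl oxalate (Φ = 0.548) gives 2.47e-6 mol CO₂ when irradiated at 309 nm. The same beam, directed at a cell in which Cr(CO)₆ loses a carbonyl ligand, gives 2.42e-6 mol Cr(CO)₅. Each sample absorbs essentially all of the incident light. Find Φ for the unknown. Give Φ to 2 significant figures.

Φ = 0.54

Photons absorbed by the actinometer: 2.47e-6 / 0.548 = 4.507e-6 mol.
Φ(unknown) = 2.42e-6 / 4.507e-6 = 0.54.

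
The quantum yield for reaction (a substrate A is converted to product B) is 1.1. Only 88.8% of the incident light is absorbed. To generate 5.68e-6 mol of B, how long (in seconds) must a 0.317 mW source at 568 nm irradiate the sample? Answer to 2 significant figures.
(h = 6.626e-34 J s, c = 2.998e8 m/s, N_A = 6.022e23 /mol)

t ≈ 3900 s

Photons that must be absorbed: 5.68e-6 / 1.1 = 5.164e-6 mol.
Incident photons needed: 5.164e-6 / 0.888 = 5.815e-6 mol.
Photon energy: hc/λ = 3.497e-19 J; per mole, 2.106e5 J mol⁻¹.
Energy required: 5.815e-6 × 2.106e5 = 1.225 J.
Time: 1.225 J / 0.000317 W = 3900 s.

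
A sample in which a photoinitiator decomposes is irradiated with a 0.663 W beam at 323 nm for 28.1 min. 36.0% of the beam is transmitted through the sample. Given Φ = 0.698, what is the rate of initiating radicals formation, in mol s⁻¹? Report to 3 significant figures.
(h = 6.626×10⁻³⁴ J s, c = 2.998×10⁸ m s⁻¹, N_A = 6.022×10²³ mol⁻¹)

Photon energy at 323 nm: hc/λ = (6.626×10⁻³⁴)(2.998×10⁸)/(323×10⁻⁹) = 6.150×10⁻¹⁹ J.
Energy delivered: (0.663 W)(1686 s) = 1118 J.
Photons incident: 1118 / 6.150×10⁻¹⁹ = 1.818×10²¹, i.e. 1.818×10²¹/6.022×10²³ = 0.003019 mol.
Fraction absorbed: 1 − 36.0/100 = 0.6400.
Photons absorbed: 0.6400 × 0.003019 = 0.001932 mol.
Product formed: 0.698 × 0.001932 = 0.001349 mol.
Rate: 0.001349 / 1686 s = 8.00×10⁻⁷ mol s⁻¹.

8.00×10⁻⁷ mol s⁻¹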